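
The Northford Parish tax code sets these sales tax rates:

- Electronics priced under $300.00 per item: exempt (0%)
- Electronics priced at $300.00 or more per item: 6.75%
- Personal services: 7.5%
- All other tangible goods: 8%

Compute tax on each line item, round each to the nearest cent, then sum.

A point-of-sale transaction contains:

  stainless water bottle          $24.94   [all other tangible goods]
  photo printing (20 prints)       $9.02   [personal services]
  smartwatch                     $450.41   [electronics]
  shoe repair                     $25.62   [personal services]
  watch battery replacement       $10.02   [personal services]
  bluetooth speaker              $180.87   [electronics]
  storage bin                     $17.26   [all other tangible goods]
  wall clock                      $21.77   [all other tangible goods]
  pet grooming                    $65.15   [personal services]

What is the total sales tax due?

Stainless water bottle $24.94: all other tangible goods → 8% → $2.00
Photo printing (20 prints) $9.02: personal services → 7.5% → $0.68
Smartwatch $450.41: electronics, $300.00 or more → 6.75% → $30.40
Shoe repair $25.62: personal services → 7.5% → $1.92
Watch battery replacement $10.02: personal services → 7.5% → $0.75
Bluetooth speaker $180.87: electronics, under $300.00 → 0% → $0.00
Storage bin $17.26: all other tangible goods → 8% → $1.38
Wall clock $21.77: all other tangible goods → 8% → $1.74
Pet grooming $65.15: personal services → 7.5% → $4.89
Total tax = $2.00 + $0.68 + $30.40 + $1.92 + $0.75 + $1.38 + $1.74 + $4.89 = $43.76

$43.76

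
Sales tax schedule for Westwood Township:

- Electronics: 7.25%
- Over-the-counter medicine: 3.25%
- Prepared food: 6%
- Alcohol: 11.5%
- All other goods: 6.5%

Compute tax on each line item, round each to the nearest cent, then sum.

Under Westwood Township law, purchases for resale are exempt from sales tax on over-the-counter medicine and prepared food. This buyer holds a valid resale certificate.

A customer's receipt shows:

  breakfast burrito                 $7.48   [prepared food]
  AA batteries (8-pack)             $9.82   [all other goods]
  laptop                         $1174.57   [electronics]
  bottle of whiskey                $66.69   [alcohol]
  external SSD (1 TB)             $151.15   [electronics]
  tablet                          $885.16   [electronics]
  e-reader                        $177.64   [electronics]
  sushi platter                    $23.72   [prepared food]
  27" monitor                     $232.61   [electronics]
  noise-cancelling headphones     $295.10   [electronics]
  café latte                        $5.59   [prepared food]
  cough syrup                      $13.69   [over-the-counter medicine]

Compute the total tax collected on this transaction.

$219.73

Breakfast burrito $7.48: prepared food, buyer-exempt → 0% → $0.00
AA batteries (8-pack) $9.82: all other goods → 6.5% → $0.64
Laptop $1174.57: electronics → 7.25% → $85.16
Bottle of whiskey $66.69: alcohol → 11.5% → $7.67
External SSD (1 TB) $151.15: electronics → 7.25% → $10.96
Tablet $885.16: electronics → 7.25% → $64.17
E-reader $177.64: electronics → 7.25% → $12.88
Sushi platter $23.72: prepared food, buyer-exempt → 0% → $0.00
27" monitor $232.61: electronics → 7.25% → $16.86
Noise-cancelling headphones $295.10: electronics → 7.25% → $21.39
Café latte $5.59: prepared food, buyer-exempt → 0% → $0.00
Cough syrup $13.69: over-the-counter medicine, buyer-exempt → 0% → $0.00
Total tax = $0.64 + $85.16 + $7.67 + $10.96 + $64.17 + $12.88 + $16.86 + $21.39 = $219.73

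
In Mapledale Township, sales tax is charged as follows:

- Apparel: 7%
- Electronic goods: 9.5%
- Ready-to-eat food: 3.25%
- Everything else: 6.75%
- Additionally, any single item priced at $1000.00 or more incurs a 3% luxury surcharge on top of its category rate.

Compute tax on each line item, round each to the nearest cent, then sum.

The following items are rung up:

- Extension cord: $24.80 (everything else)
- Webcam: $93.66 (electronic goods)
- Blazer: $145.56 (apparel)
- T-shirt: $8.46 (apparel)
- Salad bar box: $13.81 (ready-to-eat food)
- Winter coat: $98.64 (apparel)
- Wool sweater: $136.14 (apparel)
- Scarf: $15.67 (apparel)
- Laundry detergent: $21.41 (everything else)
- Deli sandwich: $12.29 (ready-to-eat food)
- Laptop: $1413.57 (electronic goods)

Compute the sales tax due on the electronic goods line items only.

$185.60

Webcam $93.66: electronic goods → 9.5% → $8.90
Laptop $1413.57: electronic goods → 9.5% + 3% surcharge = 12.5% → $176.70
Tax on electronic goods = $8.90 + $176.70 = $185.60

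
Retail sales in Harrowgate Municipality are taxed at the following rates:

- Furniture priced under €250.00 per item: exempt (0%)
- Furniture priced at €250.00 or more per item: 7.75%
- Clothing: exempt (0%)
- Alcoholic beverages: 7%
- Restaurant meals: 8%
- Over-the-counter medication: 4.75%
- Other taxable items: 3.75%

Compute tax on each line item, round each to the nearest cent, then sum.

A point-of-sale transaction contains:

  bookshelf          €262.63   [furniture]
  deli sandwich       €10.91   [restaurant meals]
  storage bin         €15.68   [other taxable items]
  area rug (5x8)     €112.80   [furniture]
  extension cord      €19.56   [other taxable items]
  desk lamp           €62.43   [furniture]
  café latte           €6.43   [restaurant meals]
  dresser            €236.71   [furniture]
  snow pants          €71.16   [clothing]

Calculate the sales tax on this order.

€23.05

Bookshelf €262.63: furniture, €250.00 or more → 7.75% → €20.35
Deli sandwich €10.91: restaurant meals → 8% → €0.87
Storage bin €15.68: other taxable items → 3.75% → €0.59
Area rug (5x8) €112.80: furniture, under €250.00 → 0% → €0.00
Extension cord €19.56: other taxable items → 3.75% → €0.73
Desk lamp €62.43: furniture, under €250.00 → 0% → €0.00
Café latte €6.43: restaurant meals → 8% → €0.51
Dresser €236.71: furniture, under €250.00 → 0% → €0.00
Snow pants €71.16: clothing → 0% → €0.00
Total tax = €20.35 + €0.87 + €0.59 + €0.73 + €0.51 = €23.05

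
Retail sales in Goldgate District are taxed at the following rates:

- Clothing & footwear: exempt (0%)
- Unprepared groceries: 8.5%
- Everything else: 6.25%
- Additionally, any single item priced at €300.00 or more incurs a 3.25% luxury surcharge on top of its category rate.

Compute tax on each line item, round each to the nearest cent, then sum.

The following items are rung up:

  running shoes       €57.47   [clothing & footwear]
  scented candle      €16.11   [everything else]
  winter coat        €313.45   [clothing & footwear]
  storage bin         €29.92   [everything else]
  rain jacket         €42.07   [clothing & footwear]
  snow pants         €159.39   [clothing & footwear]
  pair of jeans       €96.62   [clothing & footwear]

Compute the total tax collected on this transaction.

€13.07

Running shoes €57.47: clothing & footwear → 0% → €0.00
Scented candle €16.11: everything else → 6.25% → €1.01
Winter coat €313.45: clothing & footwear → 0% + 3.25% surcharge = 3.25% → €10.19
Storage bin €29.92: everything else → 6.25% → €1.87
Rain jacket €42.07: clothing & footwear → 0% → €0.00
Snow pants €159.39: clothing & footwear → 0% → €0.00
Pair of jeans €96.62: clothing & footwear → 0% → €0.00
Total tax = €1.01 + €10.19 + €1.87 = €13.07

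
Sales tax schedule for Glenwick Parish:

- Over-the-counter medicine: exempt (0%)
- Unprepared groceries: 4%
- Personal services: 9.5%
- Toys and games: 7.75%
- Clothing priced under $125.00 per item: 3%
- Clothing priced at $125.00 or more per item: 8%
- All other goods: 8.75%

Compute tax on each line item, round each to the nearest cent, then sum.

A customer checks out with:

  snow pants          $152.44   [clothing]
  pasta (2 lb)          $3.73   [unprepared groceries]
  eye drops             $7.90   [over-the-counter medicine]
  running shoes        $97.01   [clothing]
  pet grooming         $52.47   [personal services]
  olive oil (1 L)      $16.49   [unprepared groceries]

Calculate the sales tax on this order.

Snow pants $152.44: clothing, $125.00 or more → 8% → $12.20
Pasta (2 lb) $3.73: unprepared groceries → 4% → $0.15
Eye drops $7.90: over-the-counter medicine → 0% → $0.00
Running shoes $97.01: clothing, under $125.00 → 3% → $2.91
Pet grooming $52.47: personal services → 9.5% → $4.98
Olive oil (1 L) $16.49: unprepared groceries → 4% → $0.66
Total tax = $12.20 + $0.15 + $2.91 + $4.98 + $0.66 = $20.90

$20.90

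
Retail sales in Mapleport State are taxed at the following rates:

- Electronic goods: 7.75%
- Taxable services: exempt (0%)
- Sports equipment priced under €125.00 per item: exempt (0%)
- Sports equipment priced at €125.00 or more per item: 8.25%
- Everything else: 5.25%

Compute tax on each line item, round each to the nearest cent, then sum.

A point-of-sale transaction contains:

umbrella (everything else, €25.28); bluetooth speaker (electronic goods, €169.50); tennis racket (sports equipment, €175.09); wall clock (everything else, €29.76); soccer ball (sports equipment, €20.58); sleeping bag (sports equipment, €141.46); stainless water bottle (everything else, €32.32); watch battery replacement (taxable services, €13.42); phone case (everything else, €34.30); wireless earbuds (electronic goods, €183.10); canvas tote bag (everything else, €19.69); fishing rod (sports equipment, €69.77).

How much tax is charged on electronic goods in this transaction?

Bluetooth speaker €169.50: electronic goods → 7.75% → €13.14
Wireless earbuds €183.10: electronic goods → 7.75% → €14.19
Tax on electronic goods = €13.14 + €14.19 = €27.33

€27.33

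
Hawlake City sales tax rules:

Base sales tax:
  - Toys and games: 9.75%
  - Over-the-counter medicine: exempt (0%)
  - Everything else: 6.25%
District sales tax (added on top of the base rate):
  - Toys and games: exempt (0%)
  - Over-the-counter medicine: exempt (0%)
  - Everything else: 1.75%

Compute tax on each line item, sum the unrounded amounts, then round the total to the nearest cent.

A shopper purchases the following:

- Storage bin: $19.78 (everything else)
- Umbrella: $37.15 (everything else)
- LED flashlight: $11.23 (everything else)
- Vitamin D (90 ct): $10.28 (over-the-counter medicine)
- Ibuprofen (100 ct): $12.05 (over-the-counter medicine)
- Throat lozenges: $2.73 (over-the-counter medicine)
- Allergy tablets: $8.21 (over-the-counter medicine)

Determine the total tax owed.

$5.45

Storage bin $19.78: everything else → 6.25% + 1.75% district = 8% → $1.5824
Umbrella $37.15: everything else → 6.25% + 1.75% district = 8% → $2.972
LED flashlight $11.23: everything else → 6.25% + 1.75% district = 8% → $0.8984
Vitamin D (90 ct) $10.28: over-the-counter medicine → 0% + 0% district = 0% → $0.00
Ibuprofen (100 ct) $12.05: over-the-counter medicine → 0% + 0% district = 0% → $0.00
Throat lozenges $2.73: over-the-counter medicine → 0% + 0% district = 0% → $0.00
Allergy tablets $8.21: over-the-counter medicine → 0% + 0% district = 0% → $0.00
Unrounded tax sum = $5.4528 → $5.45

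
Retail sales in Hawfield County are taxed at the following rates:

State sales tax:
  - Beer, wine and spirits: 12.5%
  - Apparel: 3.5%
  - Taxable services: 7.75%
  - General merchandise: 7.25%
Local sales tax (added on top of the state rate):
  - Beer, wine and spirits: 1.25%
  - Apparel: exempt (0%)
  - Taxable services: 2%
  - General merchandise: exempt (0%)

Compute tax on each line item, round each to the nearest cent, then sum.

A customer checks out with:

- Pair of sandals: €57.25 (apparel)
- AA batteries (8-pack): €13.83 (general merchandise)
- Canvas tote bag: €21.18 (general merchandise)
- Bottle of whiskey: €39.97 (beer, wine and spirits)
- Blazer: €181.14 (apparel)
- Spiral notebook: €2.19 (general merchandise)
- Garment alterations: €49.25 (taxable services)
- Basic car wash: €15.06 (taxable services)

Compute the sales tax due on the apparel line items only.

€8.34

Pair of sandals €57.25: apparel → 3.5% + 0% local = 3.5% → €2.00
Blazer €181.14: apparel → 3.5% + 0% local = 3.5% → €6.34
Tax on apparel = €2.00 + €6.34 = €8.34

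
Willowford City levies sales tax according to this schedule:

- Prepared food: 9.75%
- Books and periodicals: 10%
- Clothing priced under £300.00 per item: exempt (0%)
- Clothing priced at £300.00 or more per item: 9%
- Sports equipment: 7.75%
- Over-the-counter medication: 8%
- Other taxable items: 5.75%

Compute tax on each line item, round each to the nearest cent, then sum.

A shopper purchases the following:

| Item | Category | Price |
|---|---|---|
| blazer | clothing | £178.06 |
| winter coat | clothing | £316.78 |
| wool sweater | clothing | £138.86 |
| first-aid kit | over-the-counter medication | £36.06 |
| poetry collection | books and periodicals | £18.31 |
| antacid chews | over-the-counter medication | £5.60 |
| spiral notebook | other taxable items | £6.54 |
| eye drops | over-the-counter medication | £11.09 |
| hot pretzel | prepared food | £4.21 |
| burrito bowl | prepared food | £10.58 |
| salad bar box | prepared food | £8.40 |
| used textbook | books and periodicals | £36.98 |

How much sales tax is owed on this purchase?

Blazer £178.06: clothing, under £300.00 → 0% → £0.00
Winter coat £316.78: clothing, £300.00 or more → 9% → £28.51
Wool sweater £138.86: clothing, under £300.00 → 0% → £0.00
First-aid kit £36.06: over-the-counter medication → 8% → £2.88
Poetry collection £18.31: books and periodicals → 10% → £1.83
Antacid chews £5.60: over-the-counter medication → 8% → £0.45
Spiral notebook £6.54: other taxable items → 5.75% → £0.38
Eye drops £11.09: over-the-counter medication → 8% → £0.89
Hot pretzel £4.21: prepared food → 9.75% → £0.41
Burrito bowl £10.58: prepared food → 9.75% → £1.03
Salad bar box £8.40: prepared food → 9.75% → £0.82
Used textbook £36.98: books and periodicals → 10% → £3.70
Total tax = £28.51 + £2.88 + £1.83 + £0.45 + £0.38 + £0.89 + £0.41 + £1.03 + £0.82 + £3.70 = £40.90

£40.90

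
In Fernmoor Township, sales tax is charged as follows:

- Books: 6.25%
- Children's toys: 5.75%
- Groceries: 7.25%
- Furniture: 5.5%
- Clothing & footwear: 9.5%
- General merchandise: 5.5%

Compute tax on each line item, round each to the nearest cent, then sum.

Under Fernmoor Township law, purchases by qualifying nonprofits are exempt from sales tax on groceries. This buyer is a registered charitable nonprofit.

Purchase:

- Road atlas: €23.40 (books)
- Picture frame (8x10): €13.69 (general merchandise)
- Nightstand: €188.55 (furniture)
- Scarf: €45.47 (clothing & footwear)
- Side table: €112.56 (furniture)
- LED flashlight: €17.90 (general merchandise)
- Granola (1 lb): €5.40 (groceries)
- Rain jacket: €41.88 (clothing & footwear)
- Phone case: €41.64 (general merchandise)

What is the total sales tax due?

Road atlas €23.40: books → 6.25% → €1.46
Picture frame (8x10) €13.69: general merchandise → 5.5% → €0.75
Nightstand €188.55: furniture → 5.5% → €10.37
Scarf €45.47: clothing & footwear → 9.5% → €4.32
Side table €112.56: furniture → 5.5% → €6.19
LED flashlight €17.90: general merchandise → 5.5% → €0.98
Granola (1 lb) €5.40: groceries, buyer-exempt → 0% → €0.00
Rain jacket €41.88: clothing & footwear → 9.5% → €3.98
Phone case €41.64: general merchandise → 5.5% → €2.29
Total tax = €1.46 + €0.75 + €10.37 + €4.32 + €6.19 + €0.98 + €3.98 + €2.29 = €30.34

€30.34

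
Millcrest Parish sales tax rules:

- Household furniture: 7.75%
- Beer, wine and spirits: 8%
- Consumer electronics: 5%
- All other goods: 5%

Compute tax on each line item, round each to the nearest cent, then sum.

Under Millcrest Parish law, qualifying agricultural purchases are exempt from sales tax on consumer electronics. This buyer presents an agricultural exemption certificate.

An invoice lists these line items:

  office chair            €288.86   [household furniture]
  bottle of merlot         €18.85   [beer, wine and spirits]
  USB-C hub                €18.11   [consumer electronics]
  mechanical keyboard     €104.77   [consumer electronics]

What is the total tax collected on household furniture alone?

€22.39

Office chair €288.86: household furniture → 7.75% → €22.39
Tax on household furniture = €22.39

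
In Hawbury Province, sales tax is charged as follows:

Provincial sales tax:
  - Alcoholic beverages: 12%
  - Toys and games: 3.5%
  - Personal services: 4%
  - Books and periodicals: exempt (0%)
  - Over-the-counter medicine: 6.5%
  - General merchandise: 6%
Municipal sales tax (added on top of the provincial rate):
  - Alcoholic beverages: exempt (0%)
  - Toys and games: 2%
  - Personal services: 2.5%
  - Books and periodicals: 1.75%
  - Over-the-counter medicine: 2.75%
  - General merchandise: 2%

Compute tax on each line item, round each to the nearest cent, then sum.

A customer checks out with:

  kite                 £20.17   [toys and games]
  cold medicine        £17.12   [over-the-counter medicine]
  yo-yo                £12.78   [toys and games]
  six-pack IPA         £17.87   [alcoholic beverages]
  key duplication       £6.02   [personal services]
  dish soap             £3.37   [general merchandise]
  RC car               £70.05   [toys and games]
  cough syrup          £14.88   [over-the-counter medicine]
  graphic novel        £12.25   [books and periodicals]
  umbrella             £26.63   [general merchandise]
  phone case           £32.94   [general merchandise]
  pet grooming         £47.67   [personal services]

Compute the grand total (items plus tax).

Kite £20.17: toys and games → 3.5% + 2% municipal = 5.5% → £1.11
Cold medicine £17.12: over-the-counter medicine → 6.5% + 2.75% municipal = 9.25% → £1.58
Yo-yo £12.78: toys and games → 3.5% + 2% municipal = 5.5% → £0.70
Six-pack IPA £17.87: alcoholic beverages → 12% + 0% municipal = 12% → £2.14
Key duplication £6.02: personal services → 4% + 2.5% municipal = 6.5% → £0.39
Dish soap £3.37: general merchandise → 6% + 2% municipal = 8% → £0.27
RC car £70.05: toys and games → 3.5% + 2% municipal = 5.5% → £3.85
Cough syrup £14.88: over-the-counter medicine → 6.5% + 2.75% municipal = 9.25% → £1.38
Graphic novel £12.25: books and periodicals → 0% + 1.75% municipal = 1.75% → £0.21
Umbrella £26.63: general merchandise → 6% + 2% municipal = 8% → £2.13
Phone case £32.94: general merchandise → 6% + 2% municipal = 8% → £2.64
Pet grooming £47.67: personal services → 4% + 2.5% municipal = 6.5% → £3.10
Subtotal = £281.75; tax = £19.50; total due = £301.25

£301.25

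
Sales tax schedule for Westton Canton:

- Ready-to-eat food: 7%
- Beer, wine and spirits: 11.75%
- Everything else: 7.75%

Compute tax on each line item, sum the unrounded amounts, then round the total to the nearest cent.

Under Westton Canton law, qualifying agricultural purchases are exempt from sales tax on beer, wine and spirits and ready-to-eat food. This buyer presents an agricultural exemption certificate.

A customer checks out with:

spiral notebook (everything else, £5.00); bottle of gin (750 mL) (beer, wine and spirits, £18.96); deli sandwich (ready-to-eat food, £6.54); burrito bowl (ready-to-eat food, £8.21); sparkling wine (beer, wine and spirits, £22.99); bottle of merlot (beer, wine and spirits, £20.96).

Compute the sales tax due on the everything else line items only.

Spiral notebook £5.00: everything else → 7.75% → £0.3875
Tax on everything else: unrounded sum = £0.3875 → £0.39

£0.39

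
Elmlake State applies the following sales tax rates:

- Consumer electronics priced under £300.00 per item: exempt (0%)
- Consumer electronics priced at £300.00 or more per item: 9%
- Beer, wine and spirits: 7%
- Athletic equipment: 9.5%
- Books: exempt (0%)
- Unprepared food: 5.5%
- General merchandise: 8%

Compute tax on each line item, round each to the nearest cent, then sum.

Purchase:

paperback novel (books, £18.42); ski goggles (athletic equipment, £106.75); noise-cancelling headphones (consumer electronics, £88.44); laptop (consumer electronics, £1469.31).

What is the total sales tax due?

£142.38

Paperback novel £18.42: books → 0% → £0.00
Ski goggles £106.75: athletic equipment → 9.5% → £10.14
Noise-cancelling headphones £88.44: consumer electronics, under £300.00 → 0% → £0.00
Laptop £1469.31: consumer electronics, £300.00 or more → 9% → £132.24
Total tax = £10.14 + £132.24 = £142.38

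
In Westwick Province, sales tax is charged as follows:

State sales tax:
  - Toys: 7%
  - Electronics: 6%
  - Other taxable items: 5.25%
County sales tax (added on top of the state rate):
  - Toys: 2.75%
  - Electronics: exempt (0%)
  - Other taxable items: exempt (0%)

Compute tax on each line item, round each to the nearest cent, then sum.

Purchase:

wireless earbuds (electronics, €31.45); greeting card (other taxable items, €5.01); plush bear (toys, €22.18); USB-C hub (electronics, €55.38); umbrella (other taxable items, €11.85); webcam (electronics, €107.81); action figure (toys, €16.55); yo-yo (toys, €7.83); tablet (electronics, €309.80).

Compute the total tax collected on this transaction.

Wireless earbuds €31.45: electronics → 6% + 0% county = 6% → €1.89
Greeting card €5.01: other taxable items → 5.25% + 0% county = 5.25% → €0.26
Plush bear €22.18: toys → 7% + 2.75% county = 9.75% → €2.16
USB-C hub €55.38: electronics → 6% + 0% county = 6% → €3.32
Umbrella €11.85: other taxable items → 5.25% + 0% county = 5.25% → €0.62
Webcam €107.81: electronics → 6% + 0% county = 6% → €6.47
Action figure €16.55: toys → 7% + 2.75% county = 9.75% → €1.61
Yo-yo €7.83: toys → 7% + 2.75% county = 9.75% → €0.76
Tablet €309.80: electronics → 6% + 0% county = 6% → €18.59
Total tax = €1.89 + €0.26 + €2.16 + €3.32 + €0.62 + €6.47 + €1.61 + €0.76 + €18.59 = €35.68

€35.68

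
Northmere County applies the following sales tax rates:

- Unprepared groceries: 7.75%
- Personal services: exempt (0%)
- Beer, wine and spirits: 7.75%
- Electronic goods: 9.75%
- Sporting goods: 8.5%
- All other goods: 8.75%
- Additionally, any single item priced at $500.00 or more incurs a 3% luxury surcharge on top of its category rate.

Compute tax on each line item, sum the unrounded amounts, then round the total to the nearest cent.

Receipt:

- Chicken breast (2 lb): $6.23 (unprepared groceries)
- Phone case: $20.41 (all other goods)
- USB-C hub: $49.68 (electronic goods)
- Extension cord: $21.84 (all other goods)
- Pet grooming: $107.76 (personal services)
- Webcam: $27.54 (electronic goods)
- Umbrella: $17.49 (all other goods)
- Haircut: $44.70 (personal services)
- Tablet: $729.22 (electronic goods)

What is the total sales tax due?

$106.21

Chicken breast (2 lb) $6.23: unprepared groceries → 7.75% → $0.482825
Phone case $20.41: all other goods → 8.75% → $1.785875
USB-C hub $49.68: electronic goods → 9.75% → $4.8438
Extension cord $21.84: all other goods → 8.75% → $1.911
Pet grooming $107.76: personal services → 0% → $0.00
Webcam $27.54: electronic goods → 9.75% → $2.68515
Umbrella $17.49: all other goods → 8.75% → $1.530375
Haircut $44.70: personal services → 0% → $0.00
Tablet $729.22: electronic goods → 9.75% + 3% surcharge = 12.75% → $92.97555
Unrounded tax sum = $106.214575 → $106.21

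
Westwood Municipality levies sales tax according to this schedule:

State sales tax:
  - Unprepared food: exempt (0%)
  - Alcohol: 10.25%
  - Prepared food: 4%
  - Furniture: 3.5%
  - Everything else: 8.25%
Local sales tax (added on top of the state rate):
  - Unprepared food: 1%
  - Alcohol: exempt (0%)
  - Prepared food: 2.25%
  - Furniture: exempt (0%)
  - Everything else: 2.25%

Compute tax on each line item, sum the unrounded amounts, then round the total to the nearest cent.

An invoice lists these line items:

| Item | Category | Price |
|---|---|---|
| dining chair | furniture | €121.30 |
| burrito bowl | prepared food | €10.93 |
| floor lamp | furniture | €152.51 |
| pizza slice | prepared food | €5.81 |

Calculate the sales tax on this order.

Dining chair €121.30: furniture → 3.5% + 0% local = 3.5% → €4.2455
Burrito bowl €10.93: prepared food → 4% + 2.25% local = 6.25% → €0.683125
Floor lamp €152.51: furniture → 3.5% + 0% local = 3.5% → €5.33785
Pizza slice €5.81: prepared food → 4% + 2.25% local = 6.25% → €0.363125
Unrounded tax sum = €10.6296 → €10.63

€10.63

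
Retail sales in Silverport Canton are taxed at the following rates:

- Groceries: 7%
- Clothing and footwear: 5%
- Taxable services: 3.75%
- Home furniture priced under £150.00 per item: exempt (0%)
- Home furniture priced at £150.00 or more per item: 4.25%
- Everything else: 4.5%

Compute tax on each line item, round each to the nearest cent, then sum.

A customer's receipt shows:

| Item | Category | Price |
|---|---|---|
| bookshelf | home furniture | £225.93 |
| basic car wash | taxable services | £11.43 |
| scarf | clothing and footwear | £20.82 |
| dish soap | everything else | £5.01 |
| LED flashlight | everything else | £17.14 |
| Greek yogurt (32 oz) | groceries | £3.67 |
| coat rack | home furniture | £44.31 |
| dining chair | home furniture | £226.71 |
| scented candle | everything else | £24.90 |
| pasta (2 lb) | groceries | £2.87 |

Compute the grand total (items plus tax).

£606.08

Bookshelf £225.93: home furniture, £150.00 or more → 4.25% → £9.60
Basic car wash £11.43: taxable services → 3.75% → £0.43
Scarf £20.82: clothing and footwear → 5% → £1.04
Dish soap £5.01: everything else → 4.5% → £0.23
LED flashlight £17.14: everything else → 4.5% → £0.77
Greek yogurt (32 oz) £3.67: groceries → 7% → £0.26
Coat rack £44.31: home furniture, under £150.00 → 0% → £0.00
Dining chair £226.71: home furniture, £150.00 or more → 4.25% → £9.64
Scented candle £24.90: everything else → 4.5% → £1.12
Pasta (2 lb) £2.87: groceries → 7% → £0.20
Subtotal = £582.79; tax = £23.29; total due = £606.08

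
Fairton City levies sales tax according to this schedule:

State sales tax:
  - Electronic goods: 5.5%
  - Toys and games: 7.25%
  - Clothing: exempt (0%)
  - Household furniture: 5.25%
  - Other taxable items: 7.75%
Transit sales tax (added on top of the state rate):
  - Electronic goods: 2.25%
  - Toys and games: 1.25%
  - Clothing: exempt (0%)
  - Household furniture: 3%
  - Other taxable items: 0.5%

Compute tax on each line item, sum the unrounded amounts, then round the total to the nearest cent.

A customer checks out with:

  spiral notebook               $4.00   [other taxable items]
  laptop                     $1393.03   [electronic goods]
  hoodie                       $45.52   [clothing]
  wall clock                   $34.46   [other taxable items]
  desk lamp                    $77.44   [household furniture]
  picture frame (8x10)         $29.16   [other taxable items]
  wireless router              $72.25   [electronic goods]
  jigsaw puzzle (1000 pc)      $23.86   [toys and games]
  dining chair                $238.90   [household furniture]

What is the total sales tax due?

$147.26

Spiral notebook $4.00: other taxable items → 7.75% + 0.5% transit = 8.25% → $0.33
Laptop $1393.03: electronic goods → 5.5% + 2.25% transit = 7.75% → $107.959825
Hoodie $45.52: clothing → 0% + 0% transit = 0% → $0.00
Wall clock $34.46: other taxable items → 7.75% + 0.5% transit = 8.25% → $2.84295
Desk lamp $77.44: household furniture → 5.25% + 3% transit = 8.25% → $6.3888
Picture frame (8x10) $29.16: other taxable items → 7.75% + 0.5% transit = 8.25% → $2.4057
Wireless router $72.25: electronic goods → 5.5% + 2.25% transit = 7.75% → $5.599375
Jigsaw puzzle (1000 pc) $23.86: toys and games → 7.25% + 1.25% transit = 8.5% → $2.0281
Dining chair $238.90: household furniture → 5.25% + 3% transit = 8.25% → $19.70925
Unrounded tax sum = $147.264 → $147.26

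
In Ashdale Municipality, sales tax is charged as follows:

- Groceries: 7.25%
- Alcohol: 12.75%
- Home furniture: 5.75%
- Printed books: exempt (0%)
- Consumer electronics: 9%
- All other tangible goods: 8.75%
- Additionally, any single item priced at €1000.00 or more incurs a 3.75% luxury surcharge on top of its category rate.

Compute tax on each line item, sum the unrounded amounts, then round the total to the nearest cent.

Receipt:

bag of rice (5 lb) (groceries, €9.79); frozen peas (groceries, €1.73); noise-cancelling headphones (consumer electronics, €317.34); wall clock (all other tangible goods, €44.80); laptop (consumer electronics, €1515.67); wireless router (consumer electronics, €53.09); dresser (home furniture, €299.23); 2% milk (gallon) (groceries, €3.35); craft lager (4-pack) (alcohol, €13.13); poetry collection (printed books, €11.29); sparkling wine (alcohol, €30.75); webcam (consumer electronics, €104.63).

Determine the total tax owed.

€263.80

Bag of rice (5 lb) €9.79: groceries → 7.25% → €0.709775
Frozen peas €1.73: groceries → 7.25% → €0.125425
Noise-cancelling headphones €317.34: consumer electronics → 9% → €28.5606
Wall clock €44.80: all other tangible goods → 8.75% → €3.92
Laptop €1515.67: consumer electronics → 9% + 3.75% surcharge = 12.75% → €193.247925
Wireless router €53.09: consumer electronics → 9% → €4.7781
Dresser €299.23: home furniture → 5.75% → €17.205725
2% milk (gallon) €3.35: groceries → 7.25% → €0.242875
Craft lager (4-pack) €13.13: alcohol → 12.75% → €1.674075
Poetry collection €11.29: printed books → 0% → €0.00
Sparkling wine €30.75: alcohol → 12.75% → €3.920625
Webcam €104.63: consumer electronics → 9% → €9.4167
Unrounded tax sum = €263.801825 → €263.80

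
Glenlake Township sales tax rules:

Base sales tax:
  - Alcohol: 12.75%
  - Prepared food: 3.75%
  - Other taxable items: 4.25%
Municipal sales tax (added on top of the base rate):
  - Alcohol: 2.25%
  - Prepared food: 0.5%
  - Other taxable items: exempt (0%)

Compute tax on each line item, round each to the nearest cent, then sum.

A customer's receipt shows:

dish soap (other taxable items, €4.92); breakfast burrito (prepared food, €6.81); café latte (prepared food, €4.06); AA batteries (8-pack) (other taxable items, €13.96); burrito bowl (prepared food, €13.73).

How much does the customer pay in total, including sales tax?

Dish soap €4.92: other taxable items → 4.25% + 0% municipal = 4.25% → €0.21
Breakfast burrito €6.81: prepared food → 3.75% + 0.5% municipal = 4.25% → €0.29
Café latte €4.06: prepared food → 3.75% + 0.5% municipal = 4.25% → €0.17
AA batteries (8-pack) €13.96: other taxable items → 4.25% + 0% municipal = 4.25% → €0.59
Burrito bowl €13.73: prepared food → 3.75% + 0.5% municipal = 4.25% → €0.58
Subtotal = €43.48; tax = €1.84; total due = €45.32

€45.32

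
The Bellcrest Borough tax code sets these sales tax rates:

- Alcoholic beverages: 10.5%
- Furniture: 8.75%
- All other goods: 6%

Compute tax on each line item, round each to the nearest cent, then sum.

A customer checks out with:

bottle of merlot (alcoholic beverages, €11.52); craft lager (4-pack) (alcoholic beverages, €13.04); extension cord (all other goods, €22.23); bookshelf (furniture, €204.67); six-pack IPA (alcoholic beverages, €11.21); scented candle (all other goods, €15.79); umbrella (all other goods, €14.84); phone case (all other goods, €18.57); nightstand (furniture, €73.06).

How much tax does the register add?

Bottle of merlot €11.52: alcoholic beverages → 10.5% → €1.21
Craft lager (4-pack) €13.04: alcoholic beverages → 10.5% → €1.37
Extension cord €22.23: all other goods → 6% → €1.33
Bookshelf €204.67: furniture → 8.75% → €17.91
Six-pack IPA €11.21: alcoholic beverages → 10.5% → €1.18
Scented candle €15.79: all other goods → 6% → €0.95
Umbrella €14.84: all other goods → 6% → €0.89
Phone case €18.57: all other goods → 6% → €1.11
Nightstand €73.06: furniture → 8.75% → €6.39
Total tax = €1.21 + €1.37 + €1.33 + €17.91 + €1.18 + €0.95 + €0.89 + €1.11 + €6.39 = €32.34

€32.34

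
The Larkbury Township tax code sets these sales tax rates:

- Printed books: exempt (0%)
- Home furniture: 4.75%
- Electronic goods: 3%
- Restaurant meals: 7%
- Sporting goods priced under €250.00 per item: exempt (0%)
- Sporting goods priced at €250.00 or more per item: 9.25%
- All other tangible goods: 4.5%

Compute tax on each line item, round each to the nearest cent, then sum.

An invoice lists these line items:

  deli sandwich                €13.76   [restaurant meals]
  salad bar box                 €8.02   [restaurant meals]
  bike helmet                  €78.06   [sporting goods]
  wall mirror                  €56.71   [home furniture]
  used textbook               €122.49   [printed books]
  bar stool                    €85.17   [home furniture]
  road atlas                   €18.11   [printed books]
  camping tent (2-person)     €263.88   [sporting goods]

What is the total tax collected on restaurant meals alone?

Deli sandwich €13.76: restaurant meals → 7% → €0.96
Salad bar box €8.02: restaurant meals → 7% → €0.56
Tax on restaurant meals = €0.96 + €0.56 = €1.52

€1.52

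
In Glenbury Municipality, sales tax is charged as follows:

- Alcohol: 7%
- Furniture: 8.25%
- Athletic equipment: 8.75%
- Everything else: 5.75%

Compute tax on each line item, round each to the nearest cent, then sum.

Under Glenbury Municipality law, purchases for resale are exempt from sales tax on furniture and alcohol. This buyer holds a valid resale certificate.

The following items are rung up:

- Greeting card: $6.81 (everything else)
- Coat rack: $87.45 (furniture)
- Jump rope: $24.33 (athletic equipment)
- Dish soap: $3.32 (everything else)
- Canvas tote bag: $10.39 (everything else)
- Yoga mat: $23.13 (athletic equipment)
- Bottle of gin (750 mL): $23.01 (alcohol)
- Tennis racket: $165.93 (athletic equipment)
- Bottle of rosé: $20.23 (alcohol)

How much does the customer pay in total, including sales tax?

$384.45

Greeting card $6.81: everything else → 5.75% → $0.39
Coat rack $87.45: furniture, buyer-exempt → 0% → $0.00
Jump rope $24.33: athletic equipment → 8.75% → $2.13
Dish soap $3.32: everything else → 5.75% → $0.19
Canvas tote bag $10.39: everything else → 5.75% → $0.60
Yoga mat $23.13: athletic equipment → 8.75% → $2.02
Bottle of gin (750 mL) $23.01: alcohol, buyer-exempt → 0% → $0.00
Tennis racket $165.93: athletic equipment → 8.75% → $14.52
Bottle of rosé $20.23: alcohol, buyer-exempt → 0% → $0.00
Subtotal = $364.60; tax = $19.85; total due = $384.45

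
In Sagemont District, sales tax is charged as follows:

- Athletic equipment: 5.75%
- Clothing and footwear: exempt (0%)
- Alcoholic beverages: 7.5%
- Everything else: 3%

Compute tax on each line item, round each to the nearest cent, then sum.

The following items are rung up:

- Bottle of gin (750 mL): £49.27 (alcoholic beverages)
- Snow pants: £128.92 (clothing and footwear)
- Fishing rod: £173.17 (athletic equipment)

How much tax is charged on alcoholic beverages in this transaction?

Bottle of gin (750 mL) £49.27: alcoholic beverages → 7.5% → £3.70
Tax on alcoholic beverages = £3.70

£3.70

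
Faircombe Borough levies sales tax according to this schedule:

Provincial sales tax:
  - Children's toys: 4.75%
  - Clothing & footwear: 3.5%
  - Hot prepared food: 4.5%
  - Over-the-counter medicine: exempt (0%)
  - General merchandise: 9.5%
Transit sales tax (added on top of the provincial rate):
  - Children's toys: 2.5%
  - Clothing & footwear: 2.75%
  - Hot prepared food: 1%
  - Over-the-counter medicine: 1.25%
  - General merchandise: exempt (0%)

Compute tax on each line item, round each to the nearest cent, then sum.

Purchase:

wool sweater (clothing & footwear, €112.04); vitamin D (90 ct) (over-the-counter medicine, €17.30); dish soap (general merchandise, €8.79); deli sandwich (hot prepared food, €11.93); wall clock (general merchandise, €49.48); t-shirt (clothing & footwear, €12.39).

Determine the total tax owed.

Wool sweater €112.04: clothing & footwear → 3.5% + 2.75% transit = 6.25% → €7.00
Vitamin D (90 ct) €17.30: over-the-counter medicine → 0% + 1.25% transit = 1.25% → €0.22
Dish soap €8.79: general merchandise → 9.5% + 0% transit = 9.5% → €0.84
Deli sandwich €11.93: hot prepared food → 4.5% + 1% transit = 5.5% → €0.66
Wall clock €49.48: general merchandise → 9.5% + 0% transit = 9.5% → €4.70
T-shirt €12.39: clothing & footwear → 3.5% + 2.75% transit = 6.25% → €0.77
Total tax = €7.00 + €0.22 + €0.84 + €0.66 + €4.70 + €0.77 = €14.19

€14.19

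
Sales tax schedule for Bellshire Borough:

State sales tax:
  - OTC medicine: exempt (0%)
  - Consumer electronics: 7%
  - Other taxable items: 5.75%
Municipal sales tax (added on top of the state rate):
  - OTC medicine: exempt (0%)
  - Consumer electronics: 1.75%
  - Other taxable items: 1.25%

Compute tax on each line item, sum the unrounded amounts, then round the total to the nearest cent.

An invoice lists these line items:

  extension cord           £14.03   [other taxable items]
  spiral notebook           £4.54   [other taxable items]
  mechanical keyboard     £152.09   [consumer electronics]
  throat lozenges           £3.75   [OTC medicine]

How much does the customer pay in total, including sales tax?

£189.02

Extension cord £14.03: other taxable items → 5.75% + 1.25% municipal = 7% → £0.9821
Spiral notebook £4.54: other taxable items → 5.75% + 1.25% municipal = 7% → £0.3178
Mechanical keyboard £152.09: consumer electronics → 7% + 1.75% municipal = 8.75% → £13.307875
Throat lozenges £3.75: OTC medicine → 0% + 0% municipal = 0% → £0.00
Subtotal = £174.41; unrounded tax = £14.607775 → £14.61; total due = £189.02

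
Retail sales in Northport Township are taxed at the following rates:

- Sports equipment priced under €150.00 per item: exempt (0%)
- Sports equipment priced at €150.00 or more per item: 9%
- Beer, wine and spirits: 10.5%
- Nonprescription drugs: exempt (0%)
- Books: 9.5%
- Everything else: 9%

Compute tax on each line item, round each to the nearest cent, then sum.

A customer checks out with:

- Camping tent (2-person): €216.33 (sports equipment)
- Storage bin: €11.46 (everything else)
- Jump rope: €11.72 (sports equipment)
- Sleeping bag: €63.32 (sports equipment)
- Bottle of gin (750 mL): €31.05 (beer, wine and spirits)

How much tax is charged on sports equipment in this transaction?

Camping tent (2-person) €216.33: sports equipment, €150.00 or more → 9% → €19.47
Jump rope €11.72: sports equipment, under €150.00 → 0% → €0.00
Sleeping bag €63.32: sports equipment, under €150.00 → 0% → €0.00
Tax on sports equipment = €19.47 + €0.00 + €0.00 = €19.47

€19.47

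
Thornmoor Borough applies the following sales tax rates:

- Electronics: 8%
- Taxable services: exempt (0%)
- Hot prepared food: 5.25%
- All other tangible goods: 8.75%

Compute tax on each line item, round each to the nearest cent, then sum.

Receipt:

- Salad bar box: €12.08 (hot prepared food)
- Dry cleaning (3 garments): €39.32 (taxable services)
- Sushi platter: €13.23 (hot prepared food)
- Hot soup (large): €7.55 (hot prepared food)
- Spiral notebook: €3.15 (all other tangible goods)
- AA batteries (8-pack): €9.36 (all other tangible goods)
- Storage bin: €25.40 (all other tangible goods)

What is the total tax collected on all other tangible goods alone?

€3.32

Spiral notebook €3.15: all other tangible goods → 8.75% → €0.28
AA batteries (8-pack) €9.36: all other tangible goods → 8.75% → €0.82
Storage bin €25.40: all other tangible goods → 8.75% → €2.22
Tax on all other tangible goods = €0.28 + €0.82 + €2.22 = €3.32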